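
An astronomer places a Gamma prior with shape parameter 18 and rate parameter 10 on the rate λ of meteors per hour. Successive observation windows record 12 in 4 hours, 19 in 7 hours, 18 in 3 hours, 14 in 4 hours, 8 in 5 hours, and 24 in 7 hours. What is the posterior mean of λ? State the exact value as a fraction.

113/40

Total count: 12 + 19 + 18 + 14 + 8 + 24 = 95.
Total exposure: 4 + 7 + 3 + 4 + 5 + 7 = 30 hours.
Gamma(α, β) with Poisson data over total exposure Σt gives posterior Gamma(α+Σx, β+Σt) = Gamma(113, 40).
Posterior mean = α'/β' = 113/40.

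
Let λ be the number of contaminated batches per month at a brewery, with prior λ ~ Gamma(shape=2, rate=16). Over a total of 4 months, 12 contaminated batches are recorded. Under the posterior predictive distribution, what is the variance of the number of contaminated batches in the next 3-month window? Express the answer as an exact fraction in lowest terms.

483/200

Total count 12 over total exposure 4 months.
Gamma(α, β) with Poisson data over total exposure Σt gives posterior Gamma(α+Σx, β+Σt) = Gamma(14, 20).
The posterior predictive for a window of length T is Negative Binomial with variance T·α'·(β'+T)/β'² = 3·14·23/400 = 483/200.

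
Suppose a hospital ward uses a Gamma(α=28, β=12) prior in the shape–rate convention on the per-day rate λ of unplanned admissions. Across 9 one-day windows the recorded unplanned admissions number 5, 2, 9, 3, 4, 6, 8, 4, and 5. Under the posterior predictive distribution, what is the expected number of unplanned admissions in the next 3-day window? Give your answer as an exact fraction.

Total count: 5 + 2 + 9 + 3 + 4 + 6 + 8 + 4 + 5 = 46.
Total exposure: 9 days.
Conjugate update: add total count to the shape and total exposure to the rate, giving Gamma(74, 21).
Predictive mean over a 3-day window = T·E[λ|data] = 3·74/21 = 74/7.

74/7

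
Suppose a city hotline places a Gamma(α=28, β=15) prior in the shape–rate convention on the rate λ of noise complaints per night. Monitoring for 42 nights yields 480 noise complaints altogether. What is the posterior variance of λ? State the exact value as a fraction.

Total count 480 over total exposure 42 nights.
Conjugate update: add total count to the shape and total exposure to the rate, giving Gamma(508, 57).
Posterior variance = α'/β'² = 508/3249.

508/3249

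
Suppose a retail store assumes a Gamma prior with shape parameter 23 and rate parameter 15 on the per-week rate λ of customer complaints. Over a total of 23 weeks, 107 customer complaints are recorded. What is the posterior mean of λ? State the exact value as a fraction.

65/19

Total count 107 over total exposure 23 weeks.
The Gamma prior is conjugate for the Poisson rate, so λ | data ~ Gamma(23+107, 15+23) = Gamma(130, 38).
Posterior mean = α'/β' = 130/38 = 65/19.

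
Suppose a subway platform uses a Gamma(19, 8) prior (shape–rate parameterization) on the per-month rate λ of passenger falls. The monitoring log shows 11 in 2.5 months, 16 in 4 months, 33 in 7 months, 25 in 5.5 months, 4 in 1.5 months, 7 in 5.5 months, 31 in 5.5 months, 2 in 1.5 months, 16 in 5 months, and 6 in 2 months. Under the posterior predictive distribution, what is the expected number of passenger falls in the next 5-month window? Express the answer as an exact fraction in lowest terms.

425/24

Total count: 11 + 16 + 33 + 25 + 4 + 7 + 31 + 2 + 16 + 6 = 151.
Total exposure: 2.5 + 4 + 7 + 5.5 + 1.5 + 5.5 + 5.5 + 1.5 + 5 + 2 = 40 months.
The Gamma prior is conjugate for the Poisson rate, so λ | data ~ Gamma(19+151, 8+40) = Gamma(170, 48).
Predictive mean over a 5-month window = T·E[λ|data] = 5·170/48 = 425/24.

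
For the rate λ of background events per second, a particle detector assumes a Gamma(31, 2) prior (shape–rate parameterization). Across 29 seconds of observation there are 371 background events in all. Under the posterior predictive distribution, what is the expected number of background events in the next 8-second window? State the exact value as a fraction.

Total count 371 over total exposure 29 seconds.
Conjugate update: add total count to the shape and total exposure to the rate, giving Gamma(402, 31).
Predictive mean over an 8-second window = T·E[λ|data] = 8·402/31 = 3216/31.

3216/31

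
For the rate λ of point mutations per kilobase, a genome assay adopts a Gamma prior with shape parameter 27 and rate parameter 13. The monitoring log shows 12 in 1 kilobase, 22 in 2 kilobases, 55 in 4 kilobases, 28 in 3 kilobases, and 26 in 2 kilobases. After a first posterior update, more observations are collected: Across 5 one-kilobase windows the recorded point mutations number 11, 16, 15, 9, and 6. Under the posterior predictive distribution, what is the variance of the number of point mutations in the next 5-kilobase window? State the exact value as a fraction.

Total count: 12 + 22 + 55 + 28 + 26 = 143.
Total exposure: 1 + 2 + 4 + 3 + 2 = 12 kilobases.
After the first batch: Gamma(27 + 143, 13 + 12) = Gamma(170, 25).
Total count: 11 + 16 + 15 + 9 + 6 = 57.
Total exposure: 5 kilobases.
After the second batch: Gamma(170 + 57, 25 + 5) = Gamma(227, 30).
The posterior predictive for a window of length T is Negative Binomial with variance T·α'·(β'+T)/β'² = 5·227·35/900 = 1589/36.

1589/36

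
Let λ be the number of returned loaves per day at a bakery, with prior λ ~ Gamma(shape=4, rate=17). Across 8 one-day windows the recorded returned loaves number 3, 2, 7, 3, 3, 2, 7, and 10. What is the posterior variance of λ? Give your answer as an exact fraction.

41/625

Total count: 3 + 2 + 7 + 3 + 3 + 2 + 7 + 10 = 37.
Total exposure: 8 days.
Conjugate update: add total count to the shape and total exposure to the rate, giving Gamma(41, 25).
Posterior variance = α'/β'² = 41/625.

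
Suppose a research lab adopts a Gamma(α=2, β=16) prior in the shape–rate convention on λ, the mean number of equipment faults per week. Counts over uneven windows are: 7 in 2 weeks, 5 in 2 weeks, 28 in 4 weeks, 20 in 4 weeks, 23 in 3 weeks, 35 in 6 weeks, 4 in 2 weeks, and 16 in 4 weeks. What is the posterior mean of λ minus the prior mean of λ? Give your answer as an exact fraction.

Total count: 7 + 5 + 28 + 20 + 23 + 35 + 4 + 16 = 138.
Total exposure: 2 + 2 + 4 + 4 + 3 + 6 + 2 + 4 = 27 weeks.
The Gamma prior is conjugate for the Poisson rate, so λ | data ~ Gamma(2+138, 16+27) = Gamma(140, 43).
Posterior mean = 140/43 = 140/43; prior mean = 2/16 = 1/8. Difference = 140/43 − 1/8 = 1077/344.

1077/344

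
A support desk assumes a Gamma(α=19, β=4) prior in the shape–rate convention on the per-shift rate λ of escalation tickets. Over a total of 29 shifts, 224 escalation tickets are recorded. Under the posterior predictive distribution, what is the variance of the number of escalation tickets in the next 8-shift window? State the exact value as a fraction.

Total count 224 over total exposure 29 shifts.
Gamma(α, β) with Poisson data over total exposure Σt gives posterior Gamma(α+Σx, β+Σt) = Gamma(243, 33).
The posterior predictive for a window of length T is Negative Binomial with variance T·α'·(β'+T)/β'² = 8·243·41/1089 = 8856/121.

8856/121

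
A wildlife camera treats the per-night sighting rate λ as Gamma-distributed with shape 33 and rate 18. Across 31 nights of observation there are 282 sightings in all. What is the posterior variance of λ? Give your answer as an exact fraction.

Total count 282 over total exposure 31 nights.
Gamma(α, β) with Poisson data over total exposure Σt gives posterior Gamma(α+Σx, β+Σt) = Gamma(315, 49).
Posterior variance = α'/β'² = 315/2401 = 45/343.

45/343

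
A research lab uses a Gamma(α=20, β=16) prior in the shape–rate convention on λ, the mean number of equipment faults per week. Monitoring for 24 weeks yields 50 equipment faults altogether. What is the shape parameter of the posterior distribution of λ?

70

Total count 50 over total exposure 24 weeks.
By Gamma–Poisson conjugacy, the posterior is Gamma(α + Σx, β + Σt) = Gamma(20 + 50, 16 + 24) = Gamma(70, 40).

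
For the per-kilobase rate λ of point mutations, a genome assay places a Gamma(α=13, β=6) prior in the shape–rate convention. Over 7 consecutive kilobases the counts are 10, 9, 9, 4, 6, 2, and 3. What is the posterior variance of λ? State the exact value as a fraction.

56/169

Total count: 10 + 9 + 9 + 4 + 6 + 2 + 3 = 43.
Total exposure: 7 kilobases.
Gamma(α, β) with Poisson data over total exposure Σt gives posterior Gamma(α+Σx, β+Σt) = Gamma(56, 13).
Posterior variance = α'/β'² = 56/169.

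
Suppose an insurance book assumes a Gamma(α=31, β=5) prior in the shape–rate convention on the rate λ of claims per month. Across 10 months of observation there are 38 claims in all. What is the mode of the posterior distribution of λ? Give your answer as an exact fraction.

Total count 38 over total exposure 10 months.
By Gamma–Poisson conjugacy, the posterior is Gamma(α + Σx, β + Σt) = Gamma(31 + 38, 5 + 10) = Gamma(69, 15).
Posterior mode = (α'−1)/β' = 68/15.

68/15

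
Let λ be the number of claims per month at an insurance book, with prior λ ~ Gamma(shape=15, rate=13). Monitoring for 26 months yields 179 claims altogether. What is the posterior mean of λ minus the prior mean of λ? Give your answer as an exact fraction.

149/39

Total count 179 over total exposure 26 months.
The Gamma prior is conjugate for the Poisson rate, so λ | data ~ Gamma(15+179, 13+26) = Gamma(194, 39).
Posterior mean = 194/39 = 194/39; prior mean = 15/13 = 15/13. Difference = 194/39 − 15/13 = 149/39.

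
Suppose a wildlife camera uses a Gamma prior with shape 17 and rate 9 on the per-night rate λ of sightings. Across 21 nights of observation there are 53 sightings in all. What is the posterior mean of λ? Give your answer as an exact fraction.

7/3

Total count 53 over total exposure 21 nights.
By Gamma–Poisson conjugacy, the posterior is Gamma(α + Σx, β + Σt) = Gamma(17 + 53, 9 + 21) = Gamma(70, 30).
Posterior mean = α'/β' = 70/30 = 7/3.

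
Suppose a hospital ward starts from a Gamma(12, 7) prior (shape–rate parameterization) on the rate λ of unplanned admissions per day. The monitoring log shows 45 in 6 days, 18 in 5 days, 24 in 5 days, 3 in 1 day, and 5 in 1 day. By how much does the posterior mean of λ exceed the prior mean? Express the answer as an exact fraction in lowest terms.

Total count: 45 + 18 + 24 + 3 + 5 = 95.
Total exposure: 6 + 5 + 5 + 1 + 1 = 18 days.
By Gamma–Poisson conjugacy, the posterior is Gamma(α + Σx, β + Σt) = Gamma(12 + 95, 7 + 18) = Gamma(107, 25).
Posterior mean = 107/25 = 107/25; prior mean = 12/7 = 12/7. Difference = 107/25 − 12/7 = 449/175.

449/175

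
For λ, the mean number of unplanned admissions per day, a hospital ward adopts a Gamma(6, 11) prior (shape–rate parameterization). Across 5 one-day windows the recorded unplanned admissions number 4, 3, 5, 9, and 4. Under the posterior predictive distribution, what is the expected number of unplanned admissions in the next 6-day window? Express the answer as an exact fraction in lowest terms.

Total count: 4 + 3 + 5 + 9 + 4 = 25.
Total exposure: 5 days.
Conjugate update: add total count to the shape and total exposure to the rate, giving Gamma(31, 16).
Predictive mean over a 6-day window = T·E[λ|data] = 6·31/16 = 93/8.

93/8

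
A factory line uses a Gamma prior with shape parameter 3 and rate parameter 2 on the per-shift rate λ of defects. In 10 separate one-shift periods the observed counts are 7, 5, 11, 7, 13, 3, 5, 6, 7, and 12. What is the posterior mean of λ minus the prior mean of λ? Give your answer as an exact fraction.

61/12

Total count: 7 + 5 + 11 + 7 + 13 + 3 + 5 + 6 + 7 + 12 = 76.
Total exposure: 10 shifts.
By Gamma–Poisson conjugacy, the posterior is Gamma(α + Σx, β + Σt) = Gamma(3 + 76, 2 + 10) = Gamma(79, 12).
Posterior mean = 79/12 = 79/12; prior mean = 3/2 = 3/2. Difference = 79/12 − 3/2 = 61/12.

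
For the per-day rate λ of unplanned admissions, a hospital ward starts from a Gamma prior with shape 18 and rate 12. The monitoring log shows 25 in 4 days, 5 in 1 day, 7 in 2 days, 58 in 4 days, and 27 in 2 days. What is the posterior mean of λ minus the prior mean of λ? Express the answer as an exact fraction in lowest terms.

41/10

Total count: 25 + 5 + 7 + 58 + 27 = 122.
Total exposure: 4 + 1 + 2 + 4 + 2 = 13 days.
Conjugate update: add total count to the shape and total exposure to the rate, giving Gamma(140, 25).
Posterior mean = 140/25 = 28/5; prior mean = 18/12 = 3/2. Difference = 28/5 − 3/2 = 41/10.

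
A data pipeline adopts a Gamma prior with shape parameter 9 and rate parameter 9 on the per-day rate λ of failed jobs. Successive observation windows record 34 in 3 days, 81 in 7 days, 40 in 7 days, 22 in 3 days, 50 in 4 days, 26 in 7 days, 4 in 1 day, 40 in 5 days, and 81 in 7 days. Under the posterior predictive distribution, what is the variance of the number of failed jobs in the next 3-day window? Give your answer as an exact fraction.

Total count: 34 + 81 + 40 + 22 + 50 + 26 + 4 + 40 + 81 = 378.
Total exposure: 3 + 7 + 7 + 3 + 4 + 7 + 1 + 5 + 7 = 44 days.
By Gamma–Poisson conjugacy, the posterior is Gamma(α + Σx, β + Σt) = Gamma(9 + 378, 9 + 44) = Gamma(387, 53).
The posterior predictive for a window of length T is Negative Binomial with variance T·α'·(β'+T)/β'² = 3·387·56/2809 = 65016/2809.

65016/2809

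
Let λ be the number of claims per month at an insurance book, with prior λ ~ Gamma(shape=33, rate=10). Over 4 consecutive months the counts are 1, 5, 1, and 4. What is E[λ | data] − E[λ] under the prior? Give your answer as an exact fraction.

-11/70

Total count: 1 + 5 + 1 + 4 = 11.
Total exposure: 4 months.
By Gamma–Poisson conjugacy, the posterior is Gamma(α + Σx, β + Σt) = Gamma(33 + 11, 10 + 4) = Gamma(44, 14).
Posterior mean = 44/14 = 22/7; prior mean = 33/10 = 33/10. Difference = 22/7 − 33/10 = -11/70.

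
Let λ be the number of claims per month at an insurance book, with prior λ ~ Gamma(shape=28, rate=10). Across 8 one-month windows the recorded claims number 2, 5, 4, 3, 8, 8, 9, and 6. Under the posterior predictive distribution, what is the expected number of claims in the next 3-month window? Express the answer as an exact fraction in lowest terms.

73/6

Total count: 2 + 5 + 4 + 3 + 8 + 8 + 9 + 6 = 45.
Total exposure: 8 months.
The Gamma prior is conjugate for the Poisson rate, so λ | data ~ Gamma(28+45, 10+8) = Gamma(73, 18).
Predictive mean over a 3-month window = T·E[λ|data] = 3·73/18 = 73/6.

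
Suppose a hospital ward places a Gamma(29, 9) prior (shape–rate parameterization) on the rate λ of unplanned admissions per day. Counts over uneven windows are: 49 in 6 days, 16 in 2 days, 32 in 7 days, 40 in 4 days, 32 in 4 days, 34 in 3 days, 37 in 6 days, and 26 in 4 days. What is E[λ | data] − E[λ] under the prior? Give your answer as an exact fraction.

10/3

Total count: 49 + 16 + 32 + 40 + 32 + 34 + 37 + 26 = 266.
Total exposure: 6 + 2 + 7 + 4 + 4 + 3 + 6 + 4 = 36 days.
Gamma(α, β) with Poisson data over total exposure Σt gives posterior Gamma(α+Σx, β+Σt) = Gamma(295, 45).
Posterior mean = 295/45 = 59/9; prior mean = 29/9 = 29/9. Difference = 59/9 − 29/9 = 10/3.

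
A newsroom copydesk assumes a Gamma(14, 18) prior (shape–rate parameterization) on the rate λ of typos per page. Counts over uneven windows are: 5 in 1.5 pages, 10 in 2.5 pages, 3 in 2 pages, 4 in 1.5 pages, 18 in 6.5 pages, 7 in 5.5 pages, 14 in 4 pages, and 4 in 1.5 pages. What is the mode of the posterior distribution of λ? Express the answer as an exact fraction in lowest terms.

78/43

Total count: 5 + 10 + 3 + 4 + 18 + 7 + 14 + 4 = 65.
Total exposure: 1.5 + 2.5 + 2 + 1.5 + 6.5 + 5.5 + 4 + 1.5 = 25 pages.
Gamma(α, β) with Poisson data over total exposure Σt gives posterior Gamma(α+Σx, β+Σt) = Gamma(79, 43).
Posterior mode = (α'−1)/β' = 78/43.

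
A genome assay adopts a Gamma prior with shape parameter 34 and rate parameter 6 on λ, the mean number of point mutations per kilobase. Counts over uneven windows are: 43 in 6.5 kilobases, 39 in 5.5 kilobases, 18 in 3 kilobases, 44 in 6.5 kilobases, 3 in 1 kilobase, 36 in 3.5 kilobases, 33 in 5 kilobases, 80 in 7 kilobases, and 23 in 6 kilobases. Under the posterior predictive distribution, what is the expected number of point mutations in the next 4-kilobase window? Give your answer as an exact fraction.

Total count: 43 + 39 + 18 + 44 + 3 + 36 + 33 + 80 + 23 = 319.
Total exposure: 6.5 + 5.5 + 3 + 6.5 + 1 + 3.5 + 5 + 7 + 6 = 44 kilobases.
The Gamma prior is conjugate for the Poisson rate, so λ | data ~ Gamma(34+319, 6+44) = Gamma(353, 50).
Predictive mean over a 4-kilobase window = T·E[λ|data] = 4·353/50 = 706/25.

706/25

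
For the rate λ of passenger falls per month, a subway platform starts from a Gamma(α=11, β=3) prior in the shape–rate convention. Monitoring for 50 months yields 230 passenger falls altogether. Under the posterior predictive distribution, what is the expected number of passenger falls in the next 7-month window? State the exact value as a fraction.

Total count 230 over total exposure 50 months.
Posterior: α' = 11 + 230 = 241, β' = 3 + 50 = 53.
Predictive mean over a 7-month window = T·E[λ|data] = 7·241/53 = 1687/53.

1687/53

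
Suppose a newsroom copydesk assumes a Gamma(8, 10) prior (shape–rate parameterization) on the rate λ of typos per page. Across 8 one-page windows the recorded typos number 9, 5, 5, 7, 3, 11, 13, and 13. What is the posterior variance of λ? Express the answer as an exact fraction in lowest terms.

Total count: 9 + 5 + 5 + 7 + 3 + 11 + 13 + 13 = 66.
Total exposure: 8 pages.
Conjugate update: add total count to the shape and total exposure to the rate, giving Gamma(74, 18).
Posterior variance = α'/β'² = 74/324 = 37/162.

37/162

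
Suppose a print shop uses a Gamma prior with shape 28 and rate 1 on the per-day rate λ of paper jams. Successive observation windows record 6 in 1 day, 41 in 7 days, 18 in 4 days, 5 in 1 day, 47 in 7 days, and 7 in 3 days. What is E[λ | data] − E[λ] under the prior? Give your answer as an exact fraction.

Total count: 6 + 41 + 18 + 5 + 47 + 7 = 124.
Total exposure: 1 + 7 + 4 + 1 + 7 + 3 = 23 days.
The Gamma prior is conjugate for the Poisson rate, so λ | data ~ Gamma(28+124, 1+23) = Gamma(152, 24).
Posterior mean = 152/24 = 19/3; prior mean = 28/1 = 28. Difference = 19/3 − 28 = -65/3.

-65/3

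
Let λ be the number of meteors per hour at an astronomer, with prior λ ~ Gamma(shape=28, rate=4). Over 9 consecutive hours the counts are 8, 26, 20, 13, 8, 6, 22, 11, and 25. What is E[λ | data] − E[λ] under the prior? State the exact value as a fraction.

76/13

Total count: 8 + 26 + 20 + 13 + 8 + 6 + 22 + 11 + 25 = 139.
Total exposure: 9 hours.
The Gamma prior is conjugate for the Poisson rate, so λ | data ~ Gamma(28+139, 4+9) = Gamma(167, 13).
Posterior mean = 167/13 = 167/13; prior mean = 28/4 = 7. Difference = 167/13 − 7 = 76/13.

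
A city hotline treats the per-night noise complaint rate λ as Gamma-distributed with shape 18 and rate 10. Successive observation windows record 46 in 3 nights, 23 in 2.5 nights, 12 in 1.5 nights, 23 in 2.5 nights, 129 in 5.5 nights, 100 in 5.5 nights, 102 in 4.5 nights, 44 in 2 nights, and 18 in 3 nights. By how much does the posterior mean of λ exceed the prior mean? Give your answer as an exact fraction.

Total count: 46 + 23 + 12 + 23 + 129 + 100 + 102 + 44 + 18 = 497.
Total exposure: 3 + 2.5 + 1.5 + 2.5 + 5.5 + 5.5 + 4.5 + 2 + 3 = 30 nights.
Conjugate update: add total count to the shape and total exposure to the rate, giving Gamma(515, 40).
Posterior mean = 515/40 = 103/8; prior mean = 18/10 = 9/5. Difference = 103/8 − 9/5 = 443/40.

443/40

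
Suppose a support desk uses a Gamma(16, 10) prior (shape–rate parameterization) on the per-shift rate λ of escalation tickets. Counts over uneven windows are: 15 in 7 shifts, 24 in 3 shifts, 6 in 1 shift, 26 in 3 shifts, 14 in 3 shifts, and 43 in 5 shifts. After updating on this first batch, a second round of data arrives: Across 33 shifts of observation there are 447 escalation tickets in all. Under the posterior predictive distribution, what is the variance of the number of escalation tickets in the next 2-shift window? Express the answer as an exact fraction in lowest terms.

79194/4225

Total count: 15 + 24 + 6 + 26 + 14 + 43 = 128.
Total exposure: 7 + 3 + 1 + 3 + 3 + 5 = 22 shifts.
After the first batch: Gamma(16 + 128, 10 + 22) = Gamma(144, 32).
Total count 447 over total exposure 33 shifts.
After the second batch: Gamma(144 + 447, 32 + 33) = Gamma(591, 65).
The posterior predictive for a window of length T is Negative Binomial with variance T·α'·(β'+T)/β'² = 2·591·67/4225 = 79194/4225.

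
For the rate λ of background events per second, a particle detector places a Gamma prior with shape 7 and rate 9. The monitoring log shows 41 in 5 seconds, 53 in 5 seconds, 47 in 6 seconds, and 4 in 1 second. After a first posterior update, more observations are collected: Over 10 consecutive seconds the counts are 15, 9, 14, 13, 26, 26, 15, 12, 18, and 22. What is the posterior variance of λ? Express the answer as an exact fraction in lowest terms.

Total count: 41 + 53 + 47 + 4 = 145.
Total exposure: 5 + 5 + 6 + 1 = 17 seconds.
After the first batch: Gamma(7 + 145, 9 + 17) = Gamma(152, 26).
Total count: 15 + 9 + 14 + 13 + 26 + 26 + 15 + 12 + 18 + 22 = 170.
Total exposure: 10 seconds.
After the second batch: Gamma(152 + 170, 26 + 10) = Gamma(322, 36).
Posterior variance = α'/β'² = 322/1296 = 161/648.

161/648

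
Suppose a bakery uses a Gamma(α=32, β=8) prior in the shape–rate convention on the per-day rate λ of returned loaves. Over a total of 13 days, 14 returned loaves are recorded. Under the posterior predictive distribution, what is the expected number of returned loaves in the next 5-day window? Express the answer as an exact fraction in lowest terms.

Total count 14 over total exposure 13 days.
The Gamma prior is conjugate for the Poisson rate, so λ | data ~ Gamma(32+14, 8+13) = Gamma(46, 21).
Predictive mean over a 5-day window = T·E[λ|data] = 5·46/21 = 230/21.

230/21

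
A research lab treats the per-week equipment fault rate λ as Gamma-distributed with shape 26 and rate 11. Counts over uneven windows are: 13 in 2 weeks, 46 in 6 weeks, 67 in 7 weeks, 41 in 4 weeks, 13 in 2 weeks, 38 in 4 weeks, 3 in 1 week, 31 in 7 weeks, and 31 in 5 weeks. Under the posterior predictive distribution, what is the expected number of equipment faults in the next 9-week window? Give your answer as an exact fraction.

2781/49

Total count: 13 + 46 + 67 + 41 + 13 + 38 + 3 + 31 + 31 = 283.
Total exposure: 2 + 6 + 7 + 4 + 2 + 4 + 1 + 7 + 5 = 38 weeks.
By Gamma–Poisson conjugacy, the posterior is Gamma(α + Σx, β + Σt) = Gamma(26 + 283, 11 + 38) = Gamma(309, 49).
Predictive mean over a 9-week window = T·E[λ|data] = 9·309/49 = 2781/49.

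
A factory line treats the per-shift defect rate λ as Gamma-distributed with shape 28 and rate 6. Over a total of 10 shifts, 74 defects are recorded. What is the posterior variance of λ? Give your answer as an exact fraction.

51/128

Total count 74 over total exposure 10 shifts.
By Gamma–Poisson conjugacy, the posterior is Gamma(α + Σx, β + Σt) = Gamma(28 + 74, 6 + 10) = Gamma(102, 16).
Posterior variance = α'/β'² = 102/256 = 51/128.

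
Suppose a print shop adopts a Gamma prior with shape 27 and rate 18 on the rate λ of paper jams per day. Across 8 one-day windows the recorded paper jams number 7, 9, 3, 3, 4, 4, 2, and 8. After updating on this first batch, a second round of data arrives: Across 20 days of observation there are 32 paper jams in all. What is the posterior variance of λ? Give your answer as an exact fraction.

99/2116

Total count: 7 + 9 + 3 + 3 + 4 + 4 + 2 + 8 = 40.
Total exposure: 8 days.
After the first batch: Gamma(27 + 40, 18 + 8) = Gamma(67, 26).
Total count 32 over total exposure 20 days.
After the second batch: Gamma(67 + 32, 26 + 20) = Gamma(99, 46).
Posterior variance = α'/β'² = 99/2116.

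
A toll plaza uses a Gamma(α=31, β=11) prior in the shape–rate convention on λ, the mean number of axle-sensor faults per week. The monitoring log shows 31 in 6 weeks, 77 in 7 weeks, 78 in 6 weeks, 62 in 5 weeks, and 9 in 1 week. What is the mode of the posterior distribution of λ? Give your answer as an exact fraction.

Total count: 31 + 77 + 78 + 62 + 9 = 257.
Total exposure: 6 + 7 + 6 + 5 + 1 = 25 weeks.
Gamma(α, β) with Poisson data over total exposure Σt gives posterior Gamma(α+Σx, β+Σt) = Gamma(288, 36).
Posterior mode = (α'−1)/β' = 287/36.

287/36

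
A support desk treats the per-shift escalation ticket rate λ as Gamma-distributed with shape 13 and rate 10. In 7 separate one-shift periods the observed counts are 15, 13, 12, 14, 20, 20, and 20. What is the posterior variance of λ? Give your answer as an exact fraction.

127/289

Total count: 15 + 13 + 12 + 14 + 20 + 20 + 20 = 114.
Total exposure: 7 shifts.
Gamma(α, β) with Poisson data over total exposure Σt gives posterior Gamma(α+Σx, β+Σt) = Gamma(127, 17).
Posterior variance = α'/β'² = 127/289.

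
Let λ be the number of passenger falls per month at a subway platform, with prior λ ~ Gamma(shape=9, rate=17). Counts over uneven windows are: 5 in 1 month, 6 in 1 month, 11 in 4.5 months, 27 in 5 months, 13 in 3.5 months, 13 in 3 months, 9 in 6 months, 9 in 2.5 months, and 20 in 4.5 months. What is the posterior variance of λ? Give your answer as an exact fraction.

61/1152

Total count: 5 + 6 + 11 + 27 + 13 + 13 + 9 + 9 + 20 = 113.
Total exposure: 1 + 1 + 4.5 + 5 + 3.5 + 3 + 6 + 2.5 + 4.5 = 31 months.
By Gamma–Poisson conjugacy, the posterior is Gamma(α + Σx, β + Σt) = Gamma(9 + 113, 17 + 31) = Gamma(122, 48).
Posterior variance = α'/β'² = 122/2304 = 61/1152.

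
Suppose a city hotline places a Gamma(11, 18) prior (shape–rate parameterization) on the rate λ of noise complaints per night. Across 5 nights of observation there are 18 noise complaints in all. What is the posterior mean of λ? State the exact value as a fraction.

Total count 18 over total exposure 5 nights.
The Gamma prior is conjugate for the Poisson rate, so λ | data ~ Gamma(11+18, 18+5) = Gamma(29, 23).
Posterior mean = α'/β' = 29/23.

29/23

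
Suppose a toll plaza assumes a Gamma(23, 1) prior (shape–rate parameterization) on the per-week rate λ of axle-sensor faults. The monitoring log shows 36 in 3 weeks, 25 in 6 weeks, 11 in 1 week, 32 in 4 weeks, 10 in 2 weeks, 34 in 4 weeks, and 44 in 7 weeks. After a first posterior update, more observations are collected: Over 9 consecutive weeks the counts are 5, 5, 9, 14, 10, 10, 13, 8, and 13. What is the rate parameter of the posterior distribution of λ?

Total count: 36 + 25 + 11 + 32 + 10 + 34 + 44 = 192.
Total exposure: 3 + 6 + 1 + 4 + 2 + 4 + 7 = 27 weeks.
After the first batch: Gamma(23 + 192, 1 + 27) = Gamma(215, 28).
Total count: 5 + 5 + 9 + 14 + 10 + 10 + 13 + 8 + 13 = 87.
Total exposure: 9 weeks.
After the second batch: Gamma(215 + 87, 28 + 9) = Gamma(302, 37).

37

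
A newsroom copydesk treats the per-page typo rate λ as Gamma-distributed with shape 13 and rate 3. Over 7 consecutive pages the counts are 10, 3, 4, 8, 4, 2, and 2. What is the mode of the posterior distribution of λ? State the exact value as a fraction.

Total count: 10 + 3 + 4 + 8 + 4 + 2 + 2 = 33.
Total exposure: 7 pages.
By Gamma–Poisson conjugacy, the posterior is Gamma(α + Σx, β + Σt) = Gamma(13 + 33, 3 + 7) = Gamma(46, 10).
Posterior mode = (α'−1)/β' = 45/10 = 9/2.

9/2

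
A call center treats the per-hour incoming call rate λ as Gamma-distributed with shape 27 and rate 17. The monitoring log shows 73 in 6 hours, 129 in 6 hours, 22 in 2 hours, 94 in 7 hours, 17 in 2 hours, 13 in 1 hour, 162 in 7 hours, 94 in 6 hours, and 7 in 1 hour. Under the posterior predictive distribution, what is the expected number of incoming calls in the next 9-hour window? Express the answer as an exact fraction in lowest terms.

Total count: 73 + 129 + 22 + 94 + 17 + 13 + 162 + 94 + 7 = 611.
Total exposure: 6 + 6 + 2 + 7 + 2 + 1 + 7 + 6 + 1 = 38 hours.
By Gamma–Poisson conjugacy, the posterior is Gamma(α + Σx, β + Σt) = Gamma(27 + 611, 17 + 38) = Gamma(638, 55).
Predictive mean over a 9-hour window = T·E[λ|data] = 9·638/55 = 522/5.

522/5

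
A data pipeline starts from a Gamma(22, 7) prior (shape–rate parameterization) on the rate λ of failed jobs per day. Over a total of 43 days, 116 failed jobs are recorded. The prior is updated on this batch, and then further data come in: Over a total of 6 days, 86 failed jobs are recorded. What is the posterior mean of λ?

Total count 116 over total exposure 43 days.
After the first batch: Gamma(22 + 116, 7 + 43) = Gamma(138, 50).
Total count 86 over total exposure 6 days.
After the second batch: Gamma(138 + 86, 50 + 6) = Gamma(224, 56).
Posterior mean = α'/β' = 224/56 = 4.

4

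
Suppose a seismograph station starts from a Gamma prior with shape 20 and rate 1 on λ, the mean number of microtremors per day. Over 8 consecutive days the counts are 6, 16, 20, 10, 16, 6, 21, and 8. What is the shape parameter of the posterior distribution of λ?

123

Total count: 6 + 16 + 20 + 10 + 16 + 6 + 21 + 8 = 103.
Total exposure: 8 days.
Gamma(α, β) with Poisson data over total exposure Σt gives posterior Gamma(α+Σx, β+Σt) = Gamma(123, 9).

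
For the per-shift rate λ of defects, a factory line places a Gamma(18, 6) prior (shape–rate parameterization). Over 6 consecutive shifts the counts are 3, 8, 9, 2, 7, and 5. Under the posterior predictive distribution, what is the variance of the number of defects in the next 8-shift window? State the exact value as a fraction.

Total count: 3 + 8 + 9 + 2 + 7 + 5 = 34.
Total exposure: 6 shifts.
Posterior: α' = 18 + 34 = 52, β' = 6 + 6 = 12.
The posterior predictive for a window of length T is Negative Binomial with variance T·α'·(β'+T)/β'² = 8·52·20/144 = 520/9.

520/9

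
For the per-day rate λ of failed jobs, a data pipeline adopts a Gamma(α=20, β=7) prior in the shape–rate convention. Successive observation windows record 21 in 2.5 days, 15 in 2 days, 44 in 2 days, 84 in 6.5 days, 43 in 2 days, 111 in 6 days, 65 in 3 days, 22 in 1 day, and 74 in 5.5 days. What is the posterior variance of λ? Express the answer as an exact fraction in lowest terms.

Total count: 21 + 15 + 44 + 84 + 43 + 111 + 65 + 22 + 74 = 479.
Total exposure: 2.5 + 2 + 2 + 6.5 + 2 + 6 + 3 + 1 + 5.5 = 30.5 days.
Posterior: α' = 20 + 479 = 499, β' = 7 + 30.5 = 75/2.
Posterior variance = α'/β'² = 499/(5625/4) = 1996/5625.

1996/5625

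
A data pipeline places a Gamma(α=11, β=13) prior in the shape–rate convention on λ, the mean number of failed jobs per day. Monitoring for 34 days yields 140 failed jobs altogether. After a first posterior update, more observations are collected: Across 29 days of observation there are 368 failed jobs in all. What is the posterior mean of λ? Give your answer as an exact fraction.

Total count 140 over total exposure 34 days.
After the first batch: Gamma(11 + 140, 13 + 34) = Gamma(151, 47).
Total count 368 over total exposure 29 days.
After the second batch: Gamma(151 + 368, 47 + 29) = Gamma(519, 76).
Posterior mean = α'/β' = 519/76.

519/76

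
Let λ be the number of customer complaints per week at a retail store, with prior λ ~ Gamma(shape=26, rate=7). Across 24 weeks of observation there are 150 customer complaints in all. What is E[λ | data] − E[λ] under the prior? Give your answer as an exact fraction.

426/217

Total count 150 over total exposure 24 weeks.
The Gamma prior is conjugate for the Poisson rate, so λ | data ~ Gamma(26+150, 7+24) = Gamma(176, 31).
Posterior mean = 176/31 = 176/31; prior mean = 26/7 = 26/7. Difference = 176/31 − 26/7 = 426/217.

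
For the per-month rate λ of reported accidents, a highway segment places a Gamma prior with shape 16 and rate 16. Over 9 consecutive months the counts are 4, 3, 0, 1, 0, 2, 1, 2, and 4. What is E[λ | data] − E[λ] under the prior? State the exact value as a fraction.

Total count: 4 + 3 + 0 + 1 + 0 + 2 + 1 + 2 + 4 = 17.
Total exposure: 9 months.
Gamma(α, β) with Poisson data over total exposure Σt gives posterior Gamma(α+Σx, β+Σt) = Gamma(33, 25).
Posterior mean = 33/25 = 33/25; prior mean = 16/16 = 1. Difference = 33/25 − 1 = 8/25.

8/25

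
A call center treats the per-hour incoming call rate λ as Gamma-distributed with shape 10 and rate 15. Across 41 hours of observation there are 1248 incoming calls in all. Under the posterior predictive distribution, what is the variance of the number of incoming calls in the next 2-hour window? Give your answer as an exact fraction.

18241/392

Total count 1248 over total exposure 41 hours.
Conjugate update: add total count to the shape and total exposure to the rate, giving Gamma(1258, 56).
The posterior predictive for a window of length T is Negative Binomial with variance T·α'·(β'+T)/β'² = 2·1258·58/3136 = 18241/392.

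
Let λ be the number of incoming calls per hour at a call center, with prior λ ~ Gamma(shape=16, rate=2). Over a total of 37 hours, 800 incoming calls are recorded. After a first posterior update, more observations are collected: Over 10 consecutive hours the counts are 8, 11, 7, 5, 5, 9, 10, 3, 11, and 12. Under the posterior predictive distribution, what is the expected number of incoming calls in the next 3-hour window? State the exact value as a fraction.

Total count 800 over total exposure 37 hours.
After the first batch: Gamma(16 + 800, 2 + 37) = Gamma(816, 39).
Total count: 8 + 11 + 7 + 5 + 5 + 9 + 10 + 3 + 11 + 12 = 81.
Total exposure: 10 hours.
After the second batch: Gamma(816 + 81, 39 + 10) = Gamma(897, 49).
Predictive mean over a 3-hour window = T·E[λ|data] = 3·897/49 = 2691/49.

2691/49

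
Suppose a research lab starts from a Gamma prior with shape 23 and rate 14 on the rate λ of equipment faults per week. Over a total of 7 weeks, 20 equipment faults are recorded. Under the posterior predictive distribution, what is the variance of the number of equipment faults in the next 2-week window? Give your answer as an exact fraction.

Total count 20 over total exposure 7 weeks.
Conjugate update: add total count to the shape and total exposure to the rate, giving Gamma(43, 21).
The posterior predictive for a window of length T is Negative Binomial with variance T·α'·(β'+T)/β'² = 2·43·23/441 = 1978/441.

1978/441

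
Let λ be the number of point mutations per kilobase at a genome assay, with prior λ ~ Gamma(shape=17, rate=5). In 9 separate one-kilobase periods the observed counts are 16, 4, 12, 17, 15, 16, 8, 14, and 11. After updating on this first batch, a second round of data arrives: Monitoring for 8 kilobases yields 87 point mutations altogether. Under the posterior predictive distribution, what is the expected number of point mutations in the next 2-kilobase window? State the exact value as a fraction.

217/11

Total count: 16 + 4 + 12 + 17 + 15 + 16 + 8 + 14 + 11 = 113.
Total exposure: 9 kilobases.
After the first batch: Gamma(17 + 113, 5 + 9) = Gamma(130, 14).
Total count 87 over total exposure 8 kilobases.
After the second batch: Gamma(130 + 87, 14 + 8) = Gamma(217, 22).
Predictive mean over a 2-kilobase window = T·E[λ|data] = 2·217/22 = 217/11.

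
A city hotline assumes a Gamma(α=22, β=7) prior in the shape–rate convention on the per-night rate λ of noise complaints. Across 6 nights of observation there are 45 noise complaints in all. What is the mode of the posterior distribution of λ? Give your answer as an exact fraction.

Total count 45 over total exposure 6 nights.
By Gamma–Poisson conjugacy, the posterior is Gamma(α + Σx, β + Σt) = Gamma(22 + 45, 7 + 6) = Gamma(67, 13).
Posterior mode = (α'−1)/β' = 66/13.

66/13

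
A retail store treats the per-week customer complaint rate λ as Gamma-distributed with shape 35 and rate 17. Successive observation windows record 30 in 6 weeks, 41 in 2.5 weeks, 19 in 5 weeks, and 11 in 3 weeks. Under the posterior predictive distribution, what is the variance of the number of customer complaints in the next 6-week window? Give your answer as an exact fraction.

128928/4489

Total count: 30 + 41 + 19 + 11 = 101.
Total exposure: 6 + 2.5 + 5 + 3 = 16.5 weeks.
Gamma(α, β) with Poisson data over total exposure Σt gives posterior Gamma(α+Σx, β+Σt) = Gamma(136, 67/2).
The posterior predictive for a window of length T is Negative Binomial with variance T·α'·(β'+T)/β'² = 6·136·(79/2)/(4489/4) = 128928/4489.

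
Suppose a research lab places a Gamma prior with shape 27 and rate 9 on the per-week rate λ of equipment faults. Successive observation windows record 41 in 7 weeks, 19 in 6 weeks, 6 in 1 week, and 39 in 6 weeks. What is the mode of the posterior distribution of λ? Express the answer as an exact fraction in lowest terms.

Total count: 41 + 19 + 6 + 39 = 105.
Total exposure: 7 + 6 + 1 + 6 = 20 weeks.
Gamma(α, β) with Poisson data over total exposure Σt gives posterior Gamma(α+Σx, β+Σt) = Gamma(132, 29).
Posterior mode = (α'−1)/β' = 131/29.

131/29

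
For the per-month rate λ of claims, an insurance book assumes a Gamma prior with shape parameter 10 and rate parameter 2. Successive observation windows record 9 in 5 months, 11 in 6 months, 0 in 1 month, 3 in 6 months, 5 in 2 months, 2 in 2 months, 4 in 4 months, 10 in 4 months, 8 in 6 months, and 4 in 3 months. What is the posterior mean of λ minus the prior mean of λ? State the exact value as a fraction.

Total count: 9 + 11 + 0 + 3 + 5 + 2 + 4 + 10 + 8 + 4 = 56.
Total exposure: 5 + 6 + 1 + 6 + 2 + 2 + 4 + 4 + 6 + 3 = 39 months.
Posterior: α' = 10 + 56 = 66, β' = 2 + 39 = 41.
Posterior mean = 66/41 = 66/41; prior mean = 10/2 = 5. Difference = 66/41 − 5 = -139/41.

-139/41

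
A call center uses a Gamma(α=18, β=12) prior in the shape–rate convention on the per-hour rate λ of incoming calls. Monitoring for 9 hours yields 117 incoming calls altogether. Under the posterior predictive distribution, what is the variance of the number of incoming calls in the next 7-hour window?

Total count 117 over total exposure 9 hours.
By Gamma–Poisson conjugacy, the posterior is Gamma(α + Σx, β + Σt) = Gamma(18 + 117, 12 + 9) = Gamma(135, 21).
The posterior predictive for a window of length T is Negative Binomial with variance T·α'·(β'+T)/β'² = 7·135·28/441 = 60.

60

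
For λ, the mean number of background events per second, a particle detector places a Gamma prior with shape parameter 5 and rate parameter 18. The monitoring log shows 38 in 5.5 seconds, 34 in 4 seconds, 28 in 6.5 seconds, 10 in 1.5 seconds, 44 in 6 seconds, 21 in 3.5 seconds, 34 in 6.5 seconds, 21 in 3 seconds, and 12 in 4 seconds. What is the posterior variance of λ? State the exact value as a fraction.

Total count: 38 + 34 + 28 + 10 + 44 + 21 + 34 + 21 + 12 = 242.
Total exposure: 5.5 + 4 + 6.5 + 1.5 + 6 + 3.5 + 6.5 + 3 + 4 = 40.5 seconds.
Gamma(α, β) with Poisson data over total exposure Σt gives posterior Gamma(α+Σx, β+Σt) = Gamma(247, 117/2).
Posterior variance = α'/β'² = 247/(13689/4) = 76/1053.

76/1053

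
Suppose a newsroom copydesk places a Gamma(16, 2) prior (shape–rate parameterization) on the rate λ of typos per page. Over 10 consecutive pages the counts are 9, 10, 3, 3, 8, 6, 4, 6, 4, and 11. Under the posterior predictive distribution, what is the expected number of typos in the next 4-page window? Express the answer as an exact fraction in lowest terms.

Total count: 9 + 10 + 3 + 3 + 8 + 6 + 4 + 6 + 4 + 11 = 64.
Total exposure: 10 pages.
Gamma(α, β) with Poisson data over total exposure Σt gives posterior Gamma(α+Σx, β+Σt) = Gamma(80, 12).
Predictive mean over a 4-page window = T·E[λ|data] = 4·80/12 = 80/3.

80/3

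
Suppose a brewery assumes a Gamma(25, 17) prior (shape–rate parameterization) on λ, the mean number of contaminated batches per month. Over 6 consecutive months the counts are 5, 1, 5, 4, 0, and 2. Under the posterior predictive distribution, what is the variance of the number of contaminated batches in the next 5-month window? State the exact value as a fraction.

5880/529

Total count: 5 + 1 + 5 + 4 + 0 + 2 = 17.
Total exposure: 6 months.
Gamma(α, β) with Poisson data over total exposure Σt gives posterior Gamma(α+Σx, β+Σt) = Gamma(42, 23).
The posterior predictive for a window of length T is Negative Binomial with variance T·α'·(β'+T)/β'² = 5·42·28/529 = 5880/529.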